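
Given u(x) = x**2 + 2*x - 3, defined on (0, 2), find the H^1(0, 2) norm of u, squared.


||u||_{H^1}^2 = 686/15

The H^1 norm (squared) on an interval (0, L) is
  ||u||_{H^1}^2 = ∫_0^L u(x)^2 dx + ∫_0^L u'(x)^2 dx.
Compute u'(x) = 2*x + 2.
Then u(x)^2 = x**4 + 4*x**3 - 2*x**2 - 12*x + 9 and u'(x)^2 = 4*x**2 + 8*x + 4.
Integrate each monomial from 0 to 2 using ∫_0^2 c·x^n dx = c·2^(n+1)/(n+1):
  ∫_0^2 u(x)^2 dx = ∫_0^2 (x^4 + 4*x^3 - 2*x^2 - 12*x + 9) dx. Term by term:
    ∫_0^2 x^4 dx = 32/5;  ∫_0^2 4*x^3 dx = 16;  ∫_0^2 -2*x^2 dx = -16/3;
    ∫_0^2 -12*x dx = -24;  ∫_0^2 9 dx = 18.
  Sum: 32/5 + 16 − 16/3 − 24 + 18 = 166/15.
  ∫_0^2 u'(x)^2 dx = ∫_0^2 (4*x^2 + 8*x + 4) dx. Term by term:
    ∫_0^2 4*x^2 dx = 32/3;  ∫_0^2 8*x dx = 16;  ∫_0^2 4 dx = 8.
  Sum: 32/3 + 16 + 8 = 104/3.
Adding: ||u||_{H^1}^2 = 166/15 + 104/3 = 686/15.


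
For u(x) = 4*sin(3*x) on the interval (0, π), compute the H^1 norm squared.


||u||_{H^1(0,π)}^2 = 80*π

u'(x) = 12*cos(3*x).
Expand u² and (u')² and integrate term by term on (0, π), using: for integers n ≥ 1, ∫_0^π sin²(nx) dx = ∫_0^π cos²(nx) dx = π/2; for n ≠ n', ∫_0^π sin(nx)sin(n'x) dx = ∫_0^π cos(nx)cos(n'x) dx = 0; and by product-to-sum, ∫_0^π sin(nx)cos(n'x) dx = ½∫_0^π [sin((n+n')x) + sin((n−n')x)] dx, which is 0 when n+n' is even and 2n/(n²−n'²) when n+n' is odd (it need not vanish on (0, π)).
  u² squared terms: (4)²·∫sin(3x)² dx = 16·π/2 = 8*π.
  So ∫_0^π u² dx = 8*π.
  (u')² squared terms: (12)²·∫cos(3x)² dx = 144·π/2 = 72*π.
  So ∫_0^π (u')² dx = 72*π.
||u||_{H^1}^2 = (8*π) + (72*π) = 80*π.


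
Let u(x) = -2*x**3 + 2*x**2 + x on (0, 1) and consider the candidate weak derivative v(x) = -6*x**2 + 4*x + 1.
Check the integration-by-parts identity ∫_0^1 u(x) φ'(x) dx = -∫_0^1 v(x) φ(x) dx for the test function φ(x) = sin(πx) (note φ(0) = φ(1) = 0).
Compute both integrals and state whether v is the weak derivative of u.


LHS = -24/π^3, RHS = -24/π^3. Yes, v = u' weakly.

u(x) = -2*x**3 + 2*x**2 + x, classical derivative u'(x) = -6*x**2 + 4*x + 1.
φ(x) = sin(πx), so φ'(x) = π*cos(π*x).
Note φ(0) = φ(1) = 0, so the boundary term u·φ vanishes.
LHS = ∫_0^1 u(x) φ'(x) dx = ∫_0^1 (-2*π*x^3*cos(π*x) + 2*π*x^2*cos(π*x) + π*x*cos(π*x)) dx. Term by term:
  ∫_0^1 π*x*cos(π*x) dx = -2/π;  ∫_0^1 -2*π*x^3*cos(π*x) dx = -24/π^3 + 6/π;  ∫_0^1 2*π*x^2*cos(π*x) dx = -4/π.
Sum: -2/π + -24/π^3 + 6/π − 4/π = -24/π^3.
So LHS = -24/π^3.
∫_0^1 v(x) φ(x) dx = ∫_0^1 (-6*x^2*sin(π*x) + 4*x*sin(π*x) + sin(π*x)) dx. Term by term:
  ∫_0^1 -6*x^2*sin(π*x) dx = -6/π + 24/π^3;  ∫_0^1 4*x*sin(π*x) dx = 4/π;  ∫_0^1 sin(π*x) dx = 2/π.
Sum: -6/π + 24/π^3 + 4/π + 2/π = 24/π^3.
So RHS = -∫_0^1 v(x) φ(x) dx = -24/π^3.
LHS = RHS, so the identity holds for this test φ.
Moreover u is smooth here and v(x) = u'(x) = -6*x**2 + 4*x + 1 pointwise, so the identity holds for every test function. Hence v is the weak derivative of u.


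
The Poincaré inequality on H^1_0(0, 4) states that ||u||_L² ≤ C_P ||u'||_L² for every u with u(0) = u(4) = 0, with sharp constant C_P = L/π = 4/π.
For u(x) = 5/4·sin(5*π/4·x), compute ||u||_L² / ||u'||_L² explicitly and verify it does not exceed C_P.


||u||_L² / ||u'||_L² = 4/(5*π) < C_P = 4/π.

u(x) = 5/4·sin(5*π/4·x), so u'(x) = 25*π*cos(5*π*x/4)/16.
Writing u(x) = A·sin(kπx/L) with A = 5/4 and k = 5, use ∫_0^L sin²(kπx/L) dx = L/2 and ∫_0^L cos²(kπx/L) dx = L/2.
u² = 25/16·sin²(5*π/4·x) and (u')² = 625*π^2/256·cos²(5*π/4·x), and each of sin², cos² integrates to L/2 = 2 over (0, 4).
∫_0^4 u² dx = 25/8, so ||u||_L² = 5*sqrt(2)/4.
∫_0^4 (u')² dx = 625*π^2/128, so ||u'||_L² = 25*sqrt(2)*π/16.
Ratio ||u||_L² / ||u'||_L² = 4/(5*π).
Sharp Poincaré constant on H^1_0(0, 4) is C_P = L/π = 4/π, achieved by sin(π/4·x).
This is the k = 5 harmonic; the ratio L/(kπ) is strictly less than C_P = L/π, consistent with the sharp inequality ||u||_L² ≤ C_P ||u'||_L².


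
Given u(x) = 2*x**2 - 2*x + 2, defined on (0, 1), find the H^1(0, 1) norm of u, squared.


||u||_{H^1}^2 = 62/15

The H^1 norm (squared) on an interval (0, L) is
  ||u||_{H^1}^2 = ∫_0^L u(x)^2 dx + ∫_0^L u'(x)^2 dx.
Compute u'(x) = 4*x - 2.
Then u(x)^2 = 4*x**4 - 8*x**3 + 12*x**2 - 8*x + 4 and u'(x)^2 = 16*x**2 - 16*x + 4.
Integrate each monomial from 0 to 1 using ∫_0^1 c·x^n dx = c·1^(n+1)/(n+1):
  ∫_0^1 u(x)^2 dx = ∫_0^1 (4*x^4 - 8*x^3 + 12*x^2 - 8*x + 4) dx. Term by term:
    ∫_0^1 4*x^4 dx = 4/5;  ∫_0^1 -8*x^3 dx = -2;  ∫_0^1 12*x^2 dx = 4;
    ∫_0^1 -8*x dx = -4;  ∫_0^1 4 dx = 4.
  Sum: 4/5 − 2 + 4 − 4 + 4 = 14/5.
  ∫_0^1 u'(x)^2 dx = ∫_0^1 (16*x^2 - 16*x + 4) dx. Term by term:
    ∫_0^1 16*x^2 dx = 16/3;  ∫_0^1 -16*x dx = -8;  ∫_0^1 4 dx = 4.
  Sum: 16/3 − 8 + 4 = 4/3.
Adding: ||u||_{H^1}^2 = 14/5 + 4/3 = 62/15.


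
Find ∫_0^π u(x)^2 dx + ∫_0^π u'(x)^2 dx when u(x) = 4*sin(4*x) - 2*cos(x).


||u||_{H^1(0,π)}^2 = -256/15 + 140*π

u'(x) = 2*sin(x) + 16*cos(4*x).
Expand u² and (u')² and integrate term by term on (0, π), using: for integers n ≥ 1, ∫_0^π sin²(nx) dx = ∫_0^π cos²(nx) dx = π/2; for n ≠ n', ∫_0^π sin(nx)sin(n'x) dx = ∫_0^π cos(nx)cos(n'x) dx = 0; and by product-to-sum, ∫_0^π sin(nx)cos(n'x) dx = ½∫_0^π [sin((n+n')x) + sin((n−n')x)] dx, which is 0 when n+n' is even and 2n/(n²−n'²) when n+n' is odd (it need not vanish on (0, π)).
  u² squared terms: (-2)²·∫cos(x)² dx = 4·π/2 = 2*π;  (4)²·∫sin(4x)² dx = 16·π/2 = 8*π.
  u² cross terms: 2·(-2)·(4)·∫cos(x)·sin(4x) dx = -16·(8/15) = -128/15.
  So ∫_0^π u² dx = 2*π + 8*π − 128/15 = -128/15 + 10*π.
  (u')² squared terms: (2)²·∫sin(x)² dx = 4·π/2 = 2*π;  (16)²·∫cos(4x)² dx = 256·π/2 = 128*π.
  (u')² cross terms: 2·(2)·(16)·∫sin(x)·cos(4x) dx = 64·(-2/15) = -128/15.
  So ∫_0^π (u')² dx = 2*π + 128*π − 128/15 = -128/15 + 130*π.
||u||_{H^1}^2 = (-128/15 + 10*π) + (-128/15 + 130*π) = -256/15 + 140*π.


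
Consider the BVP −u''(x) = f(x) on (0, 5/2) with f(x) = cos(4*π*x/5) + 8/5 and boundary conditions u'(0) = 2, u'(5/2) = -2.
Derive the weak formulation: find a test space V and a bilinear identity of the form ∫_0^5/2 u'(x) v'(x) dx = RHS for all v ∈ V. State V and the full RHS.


V = H^1(0, 5/2) (v unrestricted at boundary; u is determined up to an additive constant); weak form: ∫_0^5/2 u'v' dx = ∫_0^5/2 (cos(4*π*x/5) + 8/5) v dx − 2·v(5/2) − 2·v(0) for all v ∈ V.

Multiply both sides by a test function v and integrate from 0 to 5/2:
  ∫_0^5/2 −u''(x) v(x) dx = ∫_0^5/2 f(x) v(x) dx.
Integrate the LHS by parts once:
  ∫_0^5/2 −u'' v dx = −[u'(x) v(x)]_0^5/2 + ∫_0^5/2 u'(x) v'(x) dx.
Thus ∫_0^5/2 u'(x) v'(x) dx = ∫_0^5/2 f(x) v(x) dx + [u'(x) v(x)]_0^5/2.
Choose V so that boundary terms are either known or forced to vanish.
u has inhomogeneous Neumann u'(0) = 2, u'(5/2) = -2. [u' v]_0^5/2 = (-2)·v(5/2) − (2)·v(0) = − 2·v(5/2) − 2·v(0). Take V = H^1(0, 5/2); boundary term becomes part of RHS.
Weak formulation: find u (satisfying any essential BC) such that ∫_0^5/2 u'(x) v'(x) dx = ∫_0^5/2 f v dx − 2·v(5/2) − 2·v(0) for all v ∈ V (Neumann data are natural BCs: they enter the RHS as boundary terms).
Substituting f(x) = cos(4*π*x/5) + 8/5, the right-hand side is ∫_0^5/2 (cos(4*π*x/5) + 8/5) v dx − 2·v(5/2) − 2·v(0).
Compatibility check (pure Neumann): taking v ≡ 1 ∈ V gives 0 = ∫_0^5/2 f dx + (-2) − (2), i.e. ∫_0^5/2 f dx must equal u'(0) − u'(5/2) = 4. Indeed ∫_0^5/2 (cos(4*π*x/5) + 8/5) dx = 4, so the data are compatible. The solution is then unique only up to an additive constant (fix it e.g. by requiring ∫_0^5/2 u dx = 0).


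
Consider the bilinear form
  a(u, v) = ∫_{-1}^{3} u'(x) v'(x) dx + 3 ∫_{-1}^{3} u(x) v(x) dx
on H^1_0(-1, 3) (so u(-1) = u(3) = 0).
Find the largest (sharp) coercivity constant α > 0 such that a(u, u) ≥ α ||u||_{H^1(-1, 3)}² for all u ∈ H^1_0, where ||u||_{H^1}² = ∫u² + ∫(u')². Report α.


α = 1

Coercivity of a(·,·) on H^1_0(-1, 3) means a(u, u) ≥ α ||u||_{H^1}² for every u ∈ H^1_0.
The interval has length L = 4, and Poincaré/coercivity depend only on L. Here a(u, u) = ∫(u')² + (3)·∫u².
Here c = 3 ≥ 1, so a(u,u) = ∫(u')² + c∫u² ≥ ∫(u')² + ∫u² = ||u||_{H^1}², i.e. α = 1 works. No larger α is possible: a(u,u) ≥ α||u||_{H^1}² means (1−α)∫(u')² ≥ (α−c)∫u², and for the modes u_n = sin(nπ(x−x₀)/L) (x₀ the left endpoint) one has ∫u_n²/∫(u_n')² = (L/(nπ))² → 0, so a(u_n,u_n)/||u_n||_{H^1}² → 1. Hence the optimal constant is α = 1.
Therefore α = 1.


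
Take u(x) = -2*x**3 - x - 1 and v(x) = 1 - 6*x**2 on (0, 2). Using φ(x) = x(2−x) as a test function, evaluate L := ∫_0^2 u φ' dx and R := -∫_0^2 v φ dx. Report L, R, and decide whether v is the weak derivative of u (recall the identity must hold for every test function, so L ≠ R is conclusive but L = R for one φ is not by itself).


LHS = 164/15, RHS = 124/15. No, v is not the weak derivative of u.

u(x) = -2*x**3 - x - 1, classical derivative u'(x) = -6*x**2 - 1.
φ(x) = x(2−x), so φ'(x) = 2 - 2*x.
Note φ(0) = φ(2) = 0, so the boundary term u·φ vanishes.
LHS = ∫_0^2 u(x) φ'(x) dx = ∫_0^2 (4*x^4 - 4*x^3 + 2*x^2 - 2) dx. Term by term:
  ∫_0^2 4*x^4 dx = 128/5;  ∫_0^2 -4*x^3 dx = -16;  ∫_0^2 2*x^2 dx = 16/3;
  ∫_0^2 -2 dx = -4.
Sum: 128/5 − 16 + 16/3 − 4 = 164/15.
So LHS = 164/15.
∫_0^2 v(x) φ(x) dx = ∫_0^2 (6*x^4 - 12*x^3 - x^2 + 2*x) dx. Term by term:
  ∫_0^2 6*x^4 dx = 192/5;  ∫_0^2 -12*x^3 dx = -48;  ∫_0^2 -x^2 dx = -8/3;
  ∫_0^2 2*x dx = 4.
Sum: 192/5 − 48 − 8/3 + 4 = -124/15.
So RHS = -∫_0^2 v(x) φ(x) dx = 124/15.
LHS − RHS = 8/3 ≠ 0, so the identity fails.
(For a valid weak derivative the identity must hold for EVERY test function, in particular this one. The failure shows v is NOT the weak derivative of u.)
Correct weak derivative would be u'(x) = -6*x**2 - 1.


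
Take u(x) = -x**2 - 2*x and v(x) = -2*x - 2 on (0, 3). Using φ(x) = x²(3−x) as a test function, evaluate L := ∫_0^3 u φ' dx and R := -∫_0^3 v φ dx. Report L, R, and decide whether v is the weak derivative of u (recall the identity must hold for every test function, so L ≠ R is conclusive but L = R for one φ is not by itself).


LHS = 189/5, RHS = 189/5. Yes, v = u' weakly.

u(x) = -x**2 - 2*x, classical derivative u'(x) = -2*x - 2.
φ(x) = x²(3−x), so φ'(x) = 3*x*(2 - x).
Note φ(0) = φ(3) = 0, so the boundary term u·φ vanishes.
LHS = ∫_0^3 u(x) φ'(x) dx = ∫_0^3 (3*x^4 - 12*x^2) dx. Term by term:
  ∫_0^3 3*x^4 dx = 729/5;  ∫_0^3 -12*x^2 dx = -108.
Sum: 729/5 − 108 = 189/5.
So LHS = 189/5.
∫_0^3 v(x) φ(x) dx = ∫_0^3 (2*x^4 - 4*x^3 - 6*x^2) dx. Term by term:
  ∫_0^3 2*x^4 dx = 486/5;  ∫_0^3 -4*x^3 dx = -81;  ∫_0^3 -6*x^2 dx = -54.
Sum: 486/5 − 81 − 54 = -189/5.
So RHS = -∫_0^3 v(x) φ(x) dx = 189/5.
LHS = RHS, so the identity holds for this test φ.
Moreover u is smooth here and v(x) = u'(x) = -2*x - 2 pointwise, so the identity holds for every test function. Hence v is the weak derivative of u.


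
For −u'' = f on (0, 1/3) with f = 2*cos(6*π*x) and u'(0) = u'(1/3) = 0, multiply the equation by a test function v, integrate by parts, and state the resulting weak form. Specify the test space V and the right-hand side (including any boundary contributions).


V = H^1(0, 1/3) (no boundary constraint on v; u is determined up to an additive constant); weak form: ∫_0^1/3 u'v' dx = ∫_0^1/3 (2*cos(6*π*x)) v dx for all v ∈ V.

Multiply both sides by a test function v and integrate from 0 to 1/3:
  ∫_0^1/3 −u''(x) v(x) dx = ∫_0^1/3 f(x) v(x) dx.
Integrate the LHS by parts once:
  ∫_0^1/3 −u'' v dx = −[u'(x) v(x)]_0^1/3 + ∫_0^1/3 u'(x) v'(x) dx.
Thus ∫_0^1/3 u'(x) v'(x) dx = ∫_0^1/3 f(x) v(x) dx + [u'(x) v(x)]_0^1/3.
Choose V so that boundary terms are either known or forced to vanish.
u has homogeneous Neumann: u'(0) = u'(1/3) = 0. So [u' v]_0^1/3 = 0·v(1/3) − 0·v(0) = 0 for any v; take V = H^1(0, 1/3).
Weak formulation: find u (satisfying any essential BC) such that ∫_0^1/3 u'(x) v'(x) dx = ∫_0^1/3 f v dx for all v ∈ V (homogeneous Neumann, so boundary terms vanish).
Substituting f(x) = 2*cos(6*π*x), the right-hand side is ∫_0^1/3 (2*cos(6*π*x)) v dx.
Compatibility check (pure Neumann): taking v ≡ 1 ∈ V gives 0 = ∫_0^1/3 f dx + (0) − (0), i.e. ∫_0^1/3 f dx must equal u'(0) − u'(1/3) = 0. Indeed ∫_0^1/3 (2*cos(6*π*x)) dx = 0, so the data are compatible. The solution is then unique only up to an additive constant (fix it e.g. by requiring ∫_0^1/3 u dx = 0).


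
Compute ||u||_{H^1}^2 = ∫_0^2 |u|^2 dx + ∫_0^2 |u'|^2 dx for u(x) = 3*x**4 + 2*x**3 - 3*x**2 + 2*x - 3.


||u||_{H^1}^2 = 429682/105

The H^1 norm (squared) on an interval (0, L) is
  ||u||_{H^1}^2 = ∫_0^L u(x)^2 dx + ∫_0^L u'(x)^2 dx.
Compute u'(x) = 12*x**3 + 6*x**2 - 6*x + 2.
Then u(x)^2 = 9*x**8 + 12*x**7 - 14*x**6 - x**4 - 24*x**3 + 22*x**2 - 12*x + 9 and u'(x)^2 = 144*x**6 + 144*x**5 - 108*x**4 - 24*x**3 + 60*x**2 - 24*x + 4.
Integrate each monomial from 0 to 2 using ∫_0^2 c·x^n dx = c·2^(n+1)/(n+1):
  ∫_0^2 u(x)^2 dx = ∫_0^2 (9*x^8 + 12*x^7 - 14*x^6 - x^4 - 24*x^3 + 22*x^2 - 12*x + 9) dx. Term by term:
    ∫_0^2 9*x^8 dx = 512;  ∫_0^2 12*x^7 dx = 384;  ∫_0^2 -14*x^6 dx = -256;
    ∫_0^2 -x^4 dx = -32/5;  ∫_0^2 -24*x^3 dx = -96;  ∫_0^2 22*x^2 dx = 176/3;
    ∫_0^2 -12*x dx = -24;  ∫_0^2 9 dx = 18.
  Sum: 512 + 384 − 256 − 32/5 − 96 + 176/3 − 24 + 18 = 8854/15.
  ∫_0^2 u'(x)^2 dx = ∫_0^2 (144*x^6 + 144*x^5 - 108*x^4 - 24*x^3 + 60*x^2 - 24*x + 4) dx. Term by term:
    ∫_0^2 144*x^6 dx = 18432/7;  ∫_0^2 144*x^5 dx = 1536;  ∫_0^2 -108*x^4 dx = -3456/5;
    ∫_0^2 -24*x^3 dx = -96;  ∫_0^2 60*x^2 dx = 160;  ∫_0^2 -24*x dx = -48;
    ∫_0^2 4 dx = 8.
  Sum: 18432/7 + 1536 − 3456/5 − 96 + 160 − 48 + 8 = 122568/35.
Adding: ||u||_{H^1}^2 = 8854/15 + 122568/35 = 429682/105.


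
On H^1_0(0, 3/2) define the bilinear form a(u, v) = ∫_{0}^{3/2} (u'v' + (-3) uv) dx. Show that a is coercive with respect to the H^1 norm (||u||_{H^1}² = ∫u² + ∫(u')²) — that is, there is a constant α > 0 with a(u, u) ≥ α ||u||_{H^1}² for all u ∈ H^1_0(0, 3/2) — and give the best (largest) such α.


α = (-27 + 4*π^2)/(9 + 4*π^2)

Coercivity of a(·,·) on H^1_0(0, 3/2) means a(u, u) ≥ α ||u||_{H^1}² for every u ∈ H^1_0.
The interval has length L = 3/2, and Poincaré/coercivity depend only on L. Here a(u, u) = ∫(u')² + (-3)·∫u².
Here c = -3 < 0 with |c| < (π/L)² = 4*π^2/9, so coercivity still holds. The condition a(u,u) ≥ α||u||_{H^1}² reads (1−α)∫(u')² ≥ (α−c)∫u². Any admissible α is ≤ 1 (rapidly oscillating u have ∫u²/∫(u')² → 0), and α = 1 would force 0 ≥ (1−c)∫u², impossible since c < 1; so 1−α > 0. By the sharp Poincaré inequality on H^1_0 of an interval of length L, ∫(u')² ≥ (π/L)²∫u² with equality for the first sine mode sin(π(x−x₀)/L) (x₀ the left endpoint), so the inequality holds for all u iff (1−α)(π/L)² ≥ α − c, i.e. α ≤ ((π/L)² + c)/((π/L)² + 1) = (1 + c(L/π)²)/(1 + (L/π)²). (Direct route, valid since c ≤ 0: Poincaré gives c∫u² ≥ c(L/π)²∫(u')², so a(u,u) ≥ (1 + c(L/π)²)∫(u')², while ||u||_{H^1}² ≤ (1 + (L/π)²)∫(u')²; dividing yields the same α.) With (π/L)² = 4*π^2/9 and c = -3, the largest admissible constant is α = ((π/L)² + c)/((π/L)² + 1).
Simplifying, α = (-27 + 4*π^2)/(9 + 4*π^2).


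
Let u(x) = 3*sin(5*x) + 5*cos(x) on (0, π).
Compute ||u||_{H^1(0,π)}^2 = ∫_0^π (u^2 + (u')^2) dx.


||u||_{H^1(0,π)}^2 = 142*π

u'(x) = -5*sin(x) + 15*cos(5*x).
Expand u² and (u')² and integrate term by term on (0, π), using: for integers n ≥ 1, ∫_0^π sin²(nx) dx = ∫_0^π cos²(nx) dx = π/2; for n ≠ n', ∫_0^π sin(nx)sin(n'x) dx = ∫_0^π cos(nx)cos(n'x) dx = 0; and by product-to-sum, ∫_0^π sin(nx)cos(n'x) dx = ½∫_0^π [sin((n+n')x) + sin((n−n')x)] dx, which is 0 when n+n' is even and 2n/(n²−n'²) when n+n' is odd (it need not vanish on (0, π)).
  u² squared terms: (3)²·∫sin(5x)² dx = 9·π/2 = 9*π/2;  (5)²·∫cos(x)² dx = 25·π/2 = 25*π/2.
  u² cross terms: 2·(3)·(5)·∫sin(5x)·cos(x) dx = 30·(0) = 0.
  So ∫_0^π u² dx = 9*π/2 + 25*π/2 + 0 = 17*π.
  (u')² squared terms: (-5)²·∫sin(x)² dx = 25·π/2 = 25*π/2;  (15)²·∫cos(5x)² dx = 225·π/2 = 225*π/2.
  (u')² cross terms: 2·(-5)·(15)·∫sin(x)·cos(5x) dx = -150·(0) = 0.
  So ∫_0^π (u')² dx = 25*π/2 + 225*π/2 + 0 = 125*π.
||u||_{H^1}^2 = (17*π) + (125*π) = 142*π.


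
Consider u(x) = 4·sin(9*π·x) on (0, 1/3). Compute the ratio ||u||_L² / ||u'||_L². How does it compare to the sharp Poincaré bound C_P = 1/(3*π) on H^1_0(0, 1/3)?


||u||_L² / ||u'||_L² = 1/(9*π) < C_P = 1/(3*π).

u(x) = 4·sin(9*π·x), so u'(x) = 36*π*cos(9*π*x).
Writing u(x) = A·sin(kπx/L) with A = 4 and k = 3, use ∫_0^L sin²(kπx/L) dx = L/2 and ∫_0^L cos²(kπx/L) dx = L/2.
u² = 16·sin²(9*π·x) and (u')² = 1296*π^2·cos²(9*π·x), and each of sin², cos² integrates to L/2 = 1/6 over (0, 1/3).
∫_0^1/3 u² dx = 8/3, so ||u||_L² = 2*sqrt(6)/3.
∫_0^1/3 (u')² dx = 216*π^2, so ||u'||_L² = 6*sqrt(6)*π.
Ratio ||u||_L² / ||u'||_L² = 1/(9*π).
Sharp Poincaré constant on H^1_0(0, 1/3) is C_P = L/π = 1/(3*π), achieved by sin(3*π·x).
This is the k = 3 harmonic; the ratio L/(kπ) is strictly less than C_P = L/π, consistent with the sharp inequality ||u||_L² ≤ C_P ||u'||_L².


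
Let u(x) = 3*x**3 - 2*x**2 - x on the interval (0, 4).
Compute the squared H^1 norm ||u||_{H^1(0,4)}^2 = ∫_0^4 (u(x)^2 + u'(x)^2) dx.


||u||_{H^1}^2 = 2598436/105

The H^1 norm (squared) on an interval (0, L) is
  ||u||_{H^1}^2 = ∫_0^L u(x)^2 dx + ∫_0^L u'(x)^2 dx.
Compute u'(x) = 9*x**2 - 4*x - 1.
Then u(x)^2 = 9*x**6 - 12*x**5 - 2*x**4 + 4*x**3 + x**2 and u'(x)^2 = 81*x**4 - 72*x**3 - 2*x**2 + 8*x + 1.
Integrate each monomial from 0 to 4 using ∫_0^4 c·x^n dx = c·4^(n+1)/(n+1):
  ∫_0^4 u(x)^2 dx = ∫_0^4 (9*x^6 - 12*x^5 - 2*x^4 + 4*x^3 + x^2) dx. Term by term:
    ∫_0^4 9*x^6 dx = 147456/7;  ∫_0^4 -12*x^5 dx = -8192;  ∫_0^4 -2*x^4 dx = -2048/5;
    ∫_0^4 4*x^3 dx = 256;  ∫_0^4 x^2 dx = 64/3.
  Sum: 147456/7 − 8192 − 2048/5 + 256 + 64/3 = 1337792/105.
  ∫_0^4 u'(x)^2 dx = ∫_0^4 (81*x^4 - 72*x^3 - 2*x^2 + 8*x + 1) dx. Term by term:
    ∫_0^4 81*x^4 dx = 82944/5;  ∫_0^4 -72*x^3 dx = -4608;  ∫_0^4 -2*x^2 dx = -128/3;
    ∫_0^4 8*x dx = 64;  ∫_0^4 1 dx = 4.
  Sum: 82944/5 − 4608 − 128/3 + 64 + 4 = 180092/15.
Adding: ||u||_{H^1}^2 = 1337792/105 + 180092/15 = 2598436/105.


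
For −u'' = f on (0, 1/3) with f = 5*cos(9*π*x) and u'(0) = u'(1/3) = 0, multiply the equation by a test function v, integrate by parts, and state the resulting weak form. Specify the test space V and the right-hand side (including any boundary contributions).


V = H^1(0, 1/3) (no boundary constraint on v; u is determined up to an additive constant); weak form: ∫_0^1/3 u'v' dx = ∫_0^1/3 (5*cos(9*π*x)) v dx for all v ∈ V.

Multiply both sides by a test function v and integrate from 0 to 1/3:
  ∫_0^1/3 −u''(x) v(x) dx = ∫_0^1/3 f(x) v(x) dx.
Integrate the LHS by parts once:
  ∫_0^1/3 −u'' v dx = −[u'(x) v(x)]_0^1/3 + ∫_0^1/3 u'(x) v'(x) dx.
Thus ∫_0^1/3 u'(x) v'(x) dx = ∫_0^1/3 f(x) v(x) dx + [u'(x) v(x)]_0^1/3.
Choose V so that boundary terms are either known or forced to vanish.
u has homogeneous Neumann: u'(0) = u'(1/3) = 0. So [u' v]_0^1/3 = 0·v(1/3) − 0·v(0) = 0 for any v; take V = H^1(0, 1/3).
Weak formulation: find u (satisfying any essential BC) such that ∫_0^1/3 u'(x) v'(x) dx = ∫_0^1/3 f v dx for all v ∈ V (homogeneous Neumann, so boundary terms vanish).
Substituting f(x) = 5*cos(9*π*x), the right-hand side is ∫_0^1/3 (5*cos(9*π*x)) v dx.
Compatibility check (pure Neumann): taking v ≡ 1 ∈ V gives 0 = ∫_0^1/3 f dx + (0) − (0), i.e. ∫_0^1/3 f dx must equal u'(0) − u'(1/3) = 0. Indeed ∫_0^1/3 (5*cos(9*π*x)) dx = 0, so the data are compatible. The solution is then unique only up to an additive constant (fix it e.g. by requiring ∫_0^1/3 u dx = 0).


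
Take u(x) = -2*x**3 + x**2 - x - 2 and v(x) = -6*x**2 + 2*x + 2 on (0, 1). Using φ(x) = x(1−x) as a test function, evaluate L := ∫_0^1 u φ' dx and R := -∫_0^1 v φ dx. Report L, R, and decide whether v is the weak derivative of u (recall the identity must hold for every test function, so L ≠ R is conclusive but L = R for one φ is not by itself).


LHS = 3/10, RHS = -1/5. No, v is not the weak derivative of u.

u(x) = -2*x**3 + x**2 - x - 2, classical derivative u'(x) = -6*x**2 + 2*x - 1.
φ(x) = x(1−x), so φ'(x) = 1 - 2*x.
Note φ(0) = φ(1) = 0, so the boundary term u·φ vanishes.
LHS = ∫_0^1 u(x) φ'(x) dx = ∫_0^1 (4*x^4 - 4*x^3 + 3*x^2 + 3*x - 2) dx. Term by term:
  ∫_0^1 4*x^4 dx = 4/5;  ∫_0^1 -4*x^3 dx = -1;  ∫_0^1 3*x^2 dx = 1;
  ∫_0^1 3*x dx = 3/2;  ∫_0^1 -2 dx = -2.
Sum: 4/5 − 1 + 1 + 3/2 − 2 = 3/10.
So LHS = 3/10.
∫_0^1 v(x) φ(x) dx = ∫_0^1 (6*x^4 - 8*x^3 + 2*x) dx. Term by term:
  ∫_0^1 6*x^4 dx = 6/5;  ∫_0^1 -8*x^3 dx = -2;  ∫_0^1 2*x dx = 1.
Sum: 6/5 − 2 + 1 = 1/5.
So RHS = -∫_0^1 v(x) φ(x) dx = -1/5.
LHS − RHS = 1/2 ≠ 0, so the identity fails.
(For a valid weak derivative the identity must hold for EVERY test function, in particular this one. The failure shows v is NOT the weak derivative of u.)
Correct weak derivative would be u'(x) = -6*x**2 + 2*x - 1.


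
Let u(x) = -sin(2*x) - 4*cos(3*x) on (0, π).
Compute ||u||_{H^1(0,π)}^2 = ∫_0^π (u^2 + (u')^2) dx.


||u||_{H^1(0,π)}^2 = -64 + 165*π/2

u'(x) = 12*sin(3*x) - 2*cos(2*x).
Expand u² and (u')² and integrate term by term on (0, π), using: for integers n ≥ 1, ∫_0^π sin²(nx) dx = ∫_0^π cos²(nx) dx = π/2; for n ≠ n', ∫_0^π sin(nx)sin(n'x) dx = ∫_0^π cos(nx)cos(n'x) dx = 0; and by product-to-sum, ∫_0^π sin(nx)cos(n'x) dx = ½∫_0^π [sin((n+n')x) + sin((n−n')x)] dx, which is 0 when n+n' is even and 2n/(n²−n'²) when n+n' is odd (it need not vanish on (0, π)).
  u² squared terms: (-1)²·∫sin(2x)² dx = 1·π/2 = π/2;  (-4)²·∫cos(3x)² dx = 16·π/2 = 8*π.
  u² cross terms: 2·(-1)·(-4)·∫sin(2x)·cos(3x) dx = 8·(-4/5) = -32/5.
  So ∫_0^π u² dx = π/2 + 8*π − 32/5 = -32/5 + 17*π/2.
  (u')² squared terms: (-2)²·∫cos(2x)² dx = 4·π/2 = 2*π;  (12)²·∫sin(3x)² dx = 144·π/2 = 72*π.
  (u')² cross terms: 2·(-2)·(12)·∫cos(2x)·sin(3x) dx = -48·(6/5) = -288/5.
  So ∫_0^π (u')² dx = 2*π + 72*π − 288/5 = -288/5 + 74*π.
||u||_{H^1}^2 = (-32/5 + 17*π/2) + (-288/5 + 74*π) = -64 + 165*π/2.


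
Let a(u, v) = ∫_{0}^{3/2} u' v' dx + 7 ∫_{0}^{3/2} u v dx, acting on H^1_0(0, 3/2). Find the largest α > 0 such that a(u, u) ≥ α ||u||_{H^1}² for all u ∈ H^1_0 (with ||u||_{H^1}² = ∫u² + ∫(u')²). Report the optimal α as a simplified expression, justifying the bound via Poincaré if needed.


α = 1

Coercivity of a(·,·) on H^1_0(0, 3/2) means a(u, u) ≥ α ||u||_{H^1}² for every u ∈ H^1_0.
The interval has length L = 3/2, and Poincaré/coercivity depend only on L. Here a(u, u) = ∫(u')² + (7)·∫u².
Here c = 7 ≥ 1, so a(u,u) = ∫(u')² + c∫u² ≥ ∫(u')² + ∫u² = ||u||_{H^1}², i.e. α = 1 works. No larger α is possible: a(u,u) ≥ α||u||_{H^1}² means (1−α)∫(u')² ≥ (α−c)∫u², and for the modes u_n = sin(nπ(x−x₀)/L) (x₀ the left endpoint) one has ∫u_n²/∫(u_n')² = (L/(nπ))² → 0, so a(u_n,u_n)/||u_n||_{H^1}² → 1. Hence the optimal constant is α = 1.
Therefore α = 1.


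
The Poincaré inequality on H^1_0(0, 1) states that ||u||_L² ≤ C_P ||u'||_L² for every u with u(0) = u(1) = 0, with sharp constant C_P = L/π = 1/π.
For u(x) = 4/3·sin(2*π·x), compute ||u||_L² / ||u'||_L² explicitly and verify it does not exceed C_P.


||u||_L² / ||u'||_L² = 1/(2*π) < C_P = 1/π.

u(x) = 4/3·sin(2*π·x), so u'(x) = 8*π*cos(2*π*x)/3.
Writing u(x) = A·sin(kπx/L) with A = 4/3 and k = 2, use ∫_0^L sin²(kπx/L) dx = L/2 and ∫_0^L cos²(kπx/L) dx = L/2.
u² = 16/9·sin²(2*π·x) and (u')² = 64*π^2/9·cos²(2*π·x), and each of sin², cos² integrates to L/2 = 1/2 over (0, 1).
∫_0^1 u² dx = 8/9, so ||u||_L² = 2*sqrt(2)/3.
∫_0^1 (u')² dx = 32*π^2/9, so ||u'||_L² = 4*sqrt(2)*π/3.
Ratio ||u||_L² / ||u'||_L² = 1/(2*π).
Sharp Poincaré constant on H^1_0(0, 1) is C_P = L/π = 1/π, achieved by sin(π·x).
This is the k = 2 harmonic; the ratio L/(kπ) is strictly less than C_P = L/π, consistent with the sharp inequality ||u||_L² ≤ C_P ||u'||_L².


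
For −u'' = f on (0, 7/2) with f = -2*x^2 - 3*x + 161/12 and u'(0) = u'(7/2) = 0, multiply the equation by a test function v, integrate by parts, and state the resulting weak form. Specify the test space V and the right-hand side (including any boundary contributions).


V = H^1(0, 7/2) (no boundary constraint on v; u is determined up to an additive constant); weak form: ∫_0^7/2 u'v' dx = ∫_0^7/2 (-2*x^2 - 3*x + 161/12) v dx for all v ∈ V.

Multiply both sides by a test function v and integrate from 0 to 7/2:
  ∫_0^7/2 −u''(x) v(x) dx = ∫_0^7/2 f(x) v(x) dx.
Integrate the LHS by parts once:
  ∫_0^7/2 −u'' v dx = −[u'(x) v(x)]_0^7/2 + ∫_0^7/2 u'(x) v'(x) dx.
Thus ∫_0^7/2 u'(x) v'(x) dx = ∫_0^7/2 f(x) v(x) dx + [u'(x) v(x)]_0^7/2.
Choose V so that boundary terms are either known or forced to vanish.
u has homogeneous Neumann: u'(0) = u'(7/2) = 0. So [u' v]_0^7/2 = 0·v(7/2) − 0·v(0) = 0 for any v; take V = H^1(0, 7/2).
Weak formulation: find u (satisfying any essential BC) such that ∫_0^7/2 u'(x) v'(x) dx = ∫_0^7/2 f v dx for all v ∈ V (homogeneous Neumann, so boundary terms vanish).
Substituting f(x) = -2*x^2 - 3*x + 161/12, the right-hand side is ∫_0^7/2 (-2*x^2 - 3*x + 161/12) v dx.
Compatibility check (pure Neumann): taking v ≡ 1 ∈ V gives 0 = ∫_0^7/2 f dx + (0) − (0), i.e. ∫_0^7/2 f dx must equal u'(0) − u'(7/2) = 0. Indeed ∫_0^7/2 (-2*x^2 - 3*x + 161/12) dx = 0, so the data are compatible. The solution is then unique only up to an additive constant (fix it e.g. by requiring ∫_0^7/2 u dx = 0).


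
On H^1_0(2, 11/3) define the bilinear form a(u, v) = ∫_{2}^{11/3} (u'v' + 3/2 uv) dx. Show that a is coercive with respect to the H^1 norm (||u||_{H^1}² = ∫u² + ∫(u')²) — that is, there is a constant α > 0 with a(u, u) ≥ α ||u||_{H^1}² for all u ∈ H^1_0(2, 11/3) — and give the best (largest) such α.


α = 1

Coercivity of a(·,·) on H^1_0(2, 11/3) means a(u, u) ≥ α ||u||_{H^1}² for every u ∈ H^1_0.
The interval has length L = 5/3, and Poincaré/coercivity depend only on L. Here a(u, u) = ∫(u')² + (3/2)·∫u².
Here c = 3/2 ≥ 1, so a(u,u) = ∫(u')² + c∫u² ≥ ∫(u')² + ∫u² = ||u||_{H^1}², i.e. α = 1 works. No larger α is possible: a(u,u) ≥ α||u||_{H^1}² means (1−α)∫(u')² ≥ (α−c)∫u², and for the modes u_n = sin(nπ(x−x₀)/L) (x₀ the left endpoint) one has ∫u_n²/∫(u_n')² = (L/(nπ))² → 0, so a(u_n,u_n)/||u_n||_{H^1}² → 1. Hence the optimal constant is α = 1.
Therefore α = 1.


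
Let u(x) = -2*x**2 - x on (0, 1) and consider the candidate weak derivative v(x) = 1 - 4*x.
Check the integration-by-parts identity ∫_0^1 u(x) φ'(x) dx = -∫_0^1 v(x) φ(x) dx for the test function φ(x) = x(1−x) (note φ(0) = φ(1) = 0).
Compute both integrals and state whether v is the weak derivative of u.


LHS = 1/2, RHS = 1/6. No, v is not the weak derivative of u.

u(x) = -2*x**2 - x, classical derivative u'(x) = -4*x - 1.
φ(x) = x(1−x), so φ'(x) = 1 - 2*x.
Note φ(0) = φ(1) = 0, so the boundary term u·φ vanishes.
LHS = ∫_0^1 u(x) φ'(x) dx = ∫_0^1 (4*x^3 - x) dx. Term by term:
  ∫_0^1 4*x^3 dx = 1;  ∫_0^1 -x dx = -1/2.
Sum: 1 − 1/2 = 1/2.
So LHS = 1/2.
∫_0^1 v(x) φ(x) dx = ∫_0^1 (4*x^3 - 5*x^2 + x) dx. Term by term:
  ∫_0^1 4*x^3 dx = 1;  ∫_0^1 -5*x^2 dx = -5/3;  ∫_0^1 x dx = 1/2.
Sum: 1 − 5/3 + 1/2 = -1/6.
So RHS = -∫_0^1 v(x) φ(x) dx = 1/6.
LHS − RHS = 1/3 ≠ 0, so the identity fails.
(For a valid weak derivative the identity must hold for EVERY test function, in particular this one. The failure shows v is NOT the weak derivative of u.)
Correct weak derivative would be u'(x) = -4*x - 1.


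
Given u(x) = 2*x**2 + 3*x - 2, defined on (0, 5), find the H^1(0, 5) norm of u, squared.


||u||_{H^1}^2 = 15895/3

The H^1 norm (squared) on an interval (0, L) is
  ||u||_{H^1}^2 = ∫_0^L u(x)^2 dx + ∫_0^L u'(x)^2 dx.
Compute u'(x) = 4*x + 3.
Then u(x)^2 = 4*x**4 + 12*x**3 + x**2 - 12*x + 4 and u'(x)^2 = 16*x**2 + 24*x + 9.
Integrate each monomial from 0 to 5 using ∫_0^5 c·x^n dx = c·5^(n+1)/(n+1):
  ∫_0^5 u(x)^2 dx = ∫_0^5 (4*x^4 + 12*x^3 + x^2 - 12*x + 4) dx. Term by term:
    ∫_0^5 4*x^4 dx = 2500;  ∫_0^5 12*x^3 dx = 1875;  ∫_0^5 x^2 dx = 125/3;
    ∫_0^5 -12*x dx = -150;  ∫_0^5 4 dx = 20.
  Sum: 2500 + 1875 + 125/3 − 150 + 20 = 12860/3.
  ∫_0^5 u'(x)^2 dx = ∫_0^5 (16*x^2 + 24*x + 9) dx. Term by term:
    ∫_0^5 16*x^2 dx = 2000/3;  ∫_0^5 24*x dx = 300;  ∫_0^5 9 dx = 45.
  Sum: 2000/3 + 300 + 45 = 3035/3.
Adding: ||u||_{H^1}^2 = 12860/3 + 3035/3 = 15895/3.


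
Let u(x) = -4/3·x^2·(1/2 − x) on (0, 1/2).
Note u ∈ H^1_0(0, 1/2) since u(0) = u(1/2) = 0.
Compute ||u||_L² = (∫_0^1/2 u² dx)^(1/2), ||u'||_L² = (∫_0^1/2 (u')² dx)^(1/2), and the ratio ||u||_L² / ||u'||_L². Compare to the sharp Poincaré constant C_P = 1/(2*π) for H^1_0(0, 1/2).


||u||_L² / ||u'||_L² = sqrt(14)/28 < C_P = 1/(2*π).

u(x) = -4/3·x^2·(1/2 − x), so u'(x) = 4*x*(3*x - 1)/3.
u(x) = -4/3·x^2·(1/2 − x) vanishes at x = 0 and x = 1/2, so u ∈ H^1_0(0, 1/2). Differentiate via the product rule and integrate the resulting polynomials term by term.
  ∫_0^1/2 u² dx = ∫_0^1/2 (16*x^6/9 - 16*x^5/9 + 4*x^4/9) dx. Term by term:
    ∫_0^1/2 16*x^6/9 dx = 1/504;  ∫_0^1/2 -16*x^5/9 dx = -1/216;  ∫_0^1/2 4*x^4/9 dx = 1/360.
  Sum: 1/504 − 1/216 + 1/360 = 1/7560.
  ∫_0^1/2 (u')² dx = ∫_0^1/2 (16*x^4 - 32*x^3/3 + 16*x^2/9) dx. Term by term:
    ∫_0^1/2 16*x^4 dx = 1/10;  ∫_0^1/2 -32*x^3/3 dx = -1/6;  ∫_0^1/2 16*x^2/9 dx = 2/27.
  Sum: 1/10 − 1/6 + 2/27 = 1/135.
∫_0^1/2 u² dx = 1/7560, so ||u||_L² = sqrt(210)/1260.
∫_0^1/2 (u')² dx = 1/135, so ||u'||_L² = sqrt(15)/45.
Ratio ||u||_L² / ||u'||_L² = sqrt(14)/28.
Sharp Poincaré constant on H^1_0(0, 1/2) is C_P = L/π = 1/(2*π), achieved by sin(2*π·x).
A polynomial bump cannot attain the sharp Poincaré constant (only the first sine eigenfunction does), so the ratio is strictly less than C_P, consistent with ||u||_L² ≤ C_P ||u'||_L².


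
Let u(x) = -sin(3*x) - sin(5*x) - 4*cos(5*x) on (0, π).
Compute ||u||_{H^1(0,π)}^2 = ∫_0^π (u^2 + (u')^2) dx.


||u||_{H^1(0,π)}^2 = 226*π

u'(x) = 20*sin(5*x) - 3*cos(3*x) - 5*cos(5*x).
Expand u² and (u')² and integrate term by term on (0, π), using: for integers n ≥ 1, ∫_0^π sin²(nx) dx = ∫_0^π cos²(nx) dx = π/2; for n ≠ n', ∫_0^π sin(nx)sin(n'x) dx = ∫_0^π cos(nx)cos(n'x) dx = 0; and by product-to-sum, ∫_0^π sin(nx)cos(n'x) dx = ½∫_0^π [sin((n+n')x) + sin((n−n')x)] dx, which is 0 when n+n' is even and 2n/(n²−n'²) when n+n' is odd (it need not vanish on (0, π)).
  u² squared terms: (-1)²·∫sin(3x)² dx = 1·π/2 = π/2;  (-1)²·∫sin(5x)² dx = 1·π/2 = π/2;  (-4)²·∫cos(5x)² dx = 16·π/2 = 8*π.
  u² cross terms: 2·(-1)·(-1)·∫sin(3x)·sin(5x) dx = 2·(0) = 0;  2·(-1)·(-4)·∫sin(3x)·cos(5x) dx = 8·(0) = 0;  2·(-1)·(-4)·∫sin(5x)·cos(5x) dx = 8·(0) = 0.
  So ∫_0^π u² dx = π/2 + π/2 + 8*π + 0 + 0 + 0 = 9*π.
  (u')² squared terms: (-5)²·∫cos(5x)² dx = 25·π/2 = 25*π/2;  (-3)²·∫cos(3x)² dx = 9·π/2 = 9*π/2;  (20)²·∫sin(5x)² dx = 400·π/2 = 200*π.
  (u')² cross terms: 2·(-5)·(-3)·∫cos(5x)·cos(3x) dx = 30·(0) = 0;  2·(-5)·(20)·∫cos(5x)·sin(5x) dx = -200·(0) = 0;  2·(-3)·(20)·∫cos(3x)·sin(5x) dx = -120·(0) = 0.
  So ∫_0^π (u')² dx = 25*π/2 + 9*π/2 + 200*π + 0 + 0 + 0 = 217*π.
||u||_{H^1}^2 = (9*π) + (217*π) = 226*π.


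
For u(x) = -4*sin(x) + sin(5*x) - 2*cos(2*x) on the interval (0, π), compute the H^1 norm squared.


||u||_{H^1(0,π)}^2 = -440/7 + 39*π

u'(x) = 4*sin(2*x) - 4*cos(x) + 5*cos(5*x).
Expand u² and (u')² and integrate term by term on (0, π), using: for integers n ≥ 1, ∫_0^π sin²(nx) dx = ∫_0^π cos²(nx) dx = π/2; for n ≠ n', ∫_0^π sin(nx)sin(n'x) dx = ∫_0^π cos(nx)cos(n'x) dx = 0; and by product-to-sum, ∫_0^π sin(nx)cos(n'x) dx = ½∫_0^π [sin((n+n')x) + sin((n−n')x)] dx, which is 0 when n+n' is even and 2n/(n²−n'²) when n+n' is odd (it need not vanish on (0, π)).
  u² squared terms: (-4)²·∫sin(x)² dx = 16·π/2 = 8*π;  (-2)²·∫cos(2x)² dx = 4·π/2 = 2*π;  (1)²·∫sin(5x)² dx = 1·π/2 = π/2.
  u² cross terms: 2·(-4)·(-2)·∫sin(x)·cos(2x) dx = 16·(-2/3) = -32/3;  2·(-4)·(1)·∫sin(x)·sin(5x) dx = -8·(0) = 0;  2·(-2)·(1)·∫cos(2x)·sin(5x) dx = -4·(10/21) = -40/21.
  So ∫_0^π u² dx = 8*π + 2*π + π/2 − 32/3 + 0 − 40/21 = -88/7 + 21*π/2.
  (u')² squared terms: (-4)²·∫cos(x)² dx = 16·π/2 = 8*π;  (4)²·∫sin(2x)² dx = 16·π/2 = 8*π;  (5)²·∫cos(5x)² dx = 25·π/2 = 25*π/2.
  (u')² cross terms: 2·(-4)·(4)·∫cos(x)·sin(2x) dx = -32·(4/3) = -128/3;  2·(-4)·(5)·∫cos(x)·cos(5x) dx = -40·(0) = 0;  2·(4)·(5)·∫sin(2x)·cos(5x) dx = 40·(-4/21) = -160/21.
  So ∫_0^π (u')² dx = 8*π + 8*π + 25*π/2 − 128/3 + 0 − 160/21 = -352/7 + 57*π/2.
||u||_{H^1}^2 = (-88/7 + 21*π/2) + (-352/7 + 57*π/2) = -440/7 + 39*π.


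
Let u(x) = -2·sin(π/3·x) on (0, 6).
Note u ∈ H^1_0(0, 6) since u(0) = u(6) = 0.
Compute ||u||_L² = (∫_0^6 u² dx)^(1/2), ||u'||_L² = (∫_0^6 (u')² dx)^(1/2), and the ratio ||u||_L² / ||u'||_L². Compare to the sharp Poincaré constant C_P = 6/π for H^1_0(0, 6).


||u||_L² / ||u'||_L² = 3/π < C_P = 6/π.

u(x) = -2·sin(π/3·x), so u'(x) = -2*π*cos(π*x/3)/3.
Writing u(x) = A·sin(kπx/L) with A = -2 and k = 2, use ∫_0^L sin²(kπx/L) dx = L/2 and ∫_0^L cos²(kπx/L) dx = L/2.
u² = 4·sin²(π/3·x) and (u')² = 4*π^2/9·cos²(π/3·x), and each of sin², cos² integrates to L/2 = 3 over (0, 6).
∫_0^6 u² dx = 12, so ||u||_L² = 2*sqrt(3).
∫_0^6 (u')² dx = 4*π^2/3, so ||u'||_L² = 2*sqrt(3)*π/3.
Ratio ||u||_L² / ||u'||_L² = 3/π.
Sharp Poincaré constant on H^1_0(0, 6) is C_P = L/π = 6/π, achieved by sin(π/6·x).
This is the k = 2 harmonic; the ratio L/(kπ) is strictly less than C_P = L/π, consistent with the sharp inequality ||u||_L² ≤ C_P ||u'||_L².


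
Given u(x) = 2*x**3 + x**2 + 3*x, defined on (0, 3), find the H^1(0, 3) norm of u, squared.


||u||_{H^1}^2 = 367263/70

The H^1 norm (squared) on an interval (0, L) is
  ||u||_{H^1}^2 = ∫_0^L u(x)^2 dx + ∫_0^L u'(x)^2 dx.
Compute u'(x) = 6*x**2 + 2*x + 3.
Then u(x)^2 = 4*x**6 + 4*x**5 + 13*x**4 + 6*x**3 + 9*x**2 and u'(x)^2 = 36*x**4 + 24*x**3 + 40*x**2 + 12*x + 9.
Integrate each monomial from 0 to 3 using ∫_0^3 c·x^n dx = c·3^(n+1)/(n+1):
  ∫_0^3 u(x)^2 dx = ∫_0^3 (4*x^6 + 4*x^5 + 13*x^4 + 6*x^3 + 9*x^2) dx. Term by term:
    ∫_0^3 4*x^6 dx = 8748/7;  ∫_0^3 4*x^5 dx = 486;  ∫_0^3 13*x^4 dx = 3159/5;
    ∫_0^3 6*x^3 dx = 243/2;  ∫_0^3 9*x^2 dx = 81.
  Sum: 8748/7 + 486 + 3159/5 + 243/2 + 81 = 179901/70.
  ∫_0^3 u'(x)^2 dx = ∫_0^3 (36*x^4 + 24*x^3 + 40*x^2 + 12*x + 9) dx. Term by term:
    ∫_0^3 36*x^4 dx = 8748/5;  ∫_0^3 24*x^3 dx = 486;  ∫_0^3 40*x^2 dx = 360;
    ∫_0^3 12*x dx = 54;  ∫_0^3 9 dx = 27.
  Sum: 8748/5 + 486 + 360 + 54 + 27 = 13383/5.
Adding: ||u||_{H^1}^2 = 179901/70 + 13383/5 = 367263/70.


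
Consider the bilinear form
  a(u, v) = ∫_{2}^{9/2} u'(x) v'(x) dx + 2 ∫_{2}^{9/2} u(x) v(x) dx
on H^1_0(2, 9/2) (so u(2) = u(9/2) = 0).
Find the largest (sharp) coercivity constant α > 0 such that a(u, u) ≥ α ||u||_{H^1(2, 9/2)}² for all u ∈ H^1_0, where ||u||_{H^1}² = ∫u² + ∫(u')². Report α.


α = 1

Coercivity of a(·,·) on H^1_0(2, 9/2) means a(u, u) ≥ α ||u||_{H^1}² for every u ∈ H^1_0.
The interval has length L = 5/2, and Poincaré/coercivity depend only on L. Here a(u, u) = ∫(u')² + (2)·∫u².
Here c = 2 ≥ 1, so a(u,u) = ∫(u')² + c∫u² ≥ ∫(u')² + ∫u² = ||u||_{H^1}², i.e. α = 1 works. No larger α is possible: a(u,u) ≥ α||u||_{H^1}² means (1−α)∫(u')² ≥ (α−c)∫u², and for the modes u_n = sin(nπ(x−x₀)/L) (x₀ the left endpoint) one has ∫u_n²/∫(u_n')² = (L/(nπ))² → 0, so a(u_n,u_n)/||u_n||_{H^1}² → 1. Hence the optimal constant is α = 1.
Therefore α = 1.


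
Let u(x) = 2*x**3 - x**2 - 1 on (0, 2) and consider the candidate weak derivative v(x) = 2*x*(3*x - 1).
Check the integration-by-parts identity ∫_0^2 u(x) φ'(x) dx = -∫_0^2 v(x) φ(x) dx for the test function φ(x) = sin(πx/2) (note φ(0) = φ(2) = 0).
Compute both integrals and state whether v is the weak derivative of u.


LHS = -40/π + 192/π^3, RHS = -40/π + 192/π^3. Yes, v = u' weakly.

u(x) = 2*x**3 - x**2 - 1, classical derivative u'(x) = 6*x**2 - 2*x.
φ(x) = sin(πx/2), so φ'(x) = π*cos(π*x/2)/2.
Note φ(0) = φ(2) = 0, so the boundary term u·φ vanishes.
LHS = ∫_0^2 u(x) φ'(x) dx = ∫_0^2 (π*x^3*cos(π*x/2) - π*x^2*cos(π*x/2)/2 - π*cos(π*x/2)/2) dx. Term by term:
  ∫_0^2 -π*cos(π*x/2)/2 dx = 0;  ∫_0^2 π*x^3*cos(π*x/2) dx = -48/π + 192/π^3;  ∫_0^2 -π*x^2*cos(π*x/2)/2 dx = 8/π.
Sum: 0 + -48/π + 192/π^3 + 8/π = -40/π + 192/π^3.
So LHS = -40/π + 192/π^3.
∫_0^2 v(x) φ(x) dx = ∫_0^2 (6*x^2*sin(π*x/2) - 2*x*sin(π*x/2)) dx. Term by term:
  ∫_0^2 -2*x*sin(π*x/2) dx = -8/π;  ∫_0^2 6*x^2*sin(π*x/2) dx = -192/π^3 + 48/π.
Sum: -8/π + -192/π^3 + 48/π = -192/π^3 + 40/π.
So RHS = -∫_0^2 v(x) φ(x) dx = -40/π + 192/π^3.
LHS = RHS, so the identity holds for this test φ.
Moreover u is smooth here and v(x) = u'(x) = 6*x**2 - 2*x pointwise, so the identity holds for every test function. Hence v is the weak derivative of u.


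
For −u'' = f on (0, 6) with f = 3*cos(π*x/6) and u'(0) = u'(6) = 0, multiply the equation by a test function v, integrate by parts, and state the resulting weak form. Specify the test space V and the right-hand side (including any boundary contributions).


V = H^1(0, 6) (no boundary constraint on v; u is determined up to an additive constant); weak form: ∫_0^6 u'v' dx = ∫_0^6 (3*cos(π*x/6)) v dx for all v ∈ V.

Multiply both sides by a test function v and integrate from 0 to 6:
  ∫_0^6 −u''(x) v(x) dx = ∫_0^6 f(x) v(x) dx.
Integrate the LHS by parts once:
  ∫_0^6 −u'' v dx = −[u'(x) v(x)]_0^6 + ∫_0^6 u'(x) v'(x) dx.
Thus ∫_0^6 u'(x) v'(x) dx = ∫_0^6 f(x) v(x) dx + [u'(x) v(x)]_0^6.
Choose V so that boundary terms are either known or forced to vanish.
u has homogeneous Neumann: u'(0) = u'(6) = 0. So [u' v]_0^6 = 0·v(6) − 0·v(0) = 0 for any v; take V = H^1(0, 6).
Weak formulation: find u (satisfying any essential BC) such that ∫_0^6 u'(x) v'(x) dx = ∫_0^6 f v dx for all v ∈ V (homogeneous Neumann, so boundary terms vanish).
Substituting f(x) = 3*cos(π*x/6), the right-hand side is ∫_0^6 (3*cos(π*x/6)) v dx.
Compatibility check (pure Neumann): taking v ≡ 1 ∈ V gives 0 = ∫_0^6 f dx + (0) − (0), i.e. ∫_0^6 f dx must equal u'(0) − u'(6) = 0. Indeed ∫_0^6 (3*cos(π*x/6)) dx = 0, so the data are compatible. The solution is then unique only up to an additive constant (fix it e.g. by requiring ∫_0^6 u dx = 0).


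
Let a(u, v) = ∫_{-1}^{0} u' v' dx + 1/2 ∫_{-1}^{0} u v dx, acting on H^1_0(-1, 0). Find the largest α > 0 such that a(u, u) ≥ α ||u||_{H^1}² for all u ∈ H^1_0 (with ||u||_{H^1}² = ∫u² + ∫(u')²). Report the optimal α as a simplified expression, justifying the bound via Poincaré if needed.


α = (1/2 + π^2)/(1 + π^2)

Coercivity of a(·,·) on H^1_0(-1, 0) means a(u, u) ≥ α ||u||_{H^1}² for every u ∈ H^1_0.
The interval has length L = 1, and Poincaré/coercivity depend only on L. Here a(u, u) = ∫(u')² + (1/2)·∫u².
Here 0 < c = 1/2 < 1. The condition a(u,u) ≥ α||u||_{H^1}² reads (1−α)∫(u')² ≥ (α−c)∫u². Any admissible α is ≤ 1 (rapidly oscillating u have ∫u²/∫(u')² → 0), and α = 1 would force 0 ≥ (1−c)∫u², impossible since c < 1; so 1−α > 0. By the sharp Poincaré inequality on H^1_0 of an interval of length L, ∫(u')² ≥ (π/L)²∫u² with equality for the first sine mode sin(π(x−x₀)/L) (x₀ the left endpoint), so the inequality holds for all u iff (1−α)(π/L)² ≥ α − c, i.e. α ≤ ((π/L)² + c)/((π/L)² + 1) = (1 + c(L/π)²)/(1 + (L/π)²). With (π/L)² = π^2 and c = 1/2, the largest admissible constant is α = ((π/L)² + c)/((π/L)² + 1).
Simplifying, α = (1/2 + π^2)/(1 + π^2).
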